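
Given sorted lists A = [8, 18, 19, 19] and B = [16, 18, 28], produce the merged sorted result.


List A: [8, 18, 19, 19]
List B: [16, 18, 28]
Repeatedly compare the front elements and take the smaller:
  8 vs 16 -> take 8
  18 vs 16 -> take 16
  18 vs 18 -> take 18
  19 vs 18 -> take 18
  19 vs 28 -> take 19
  19 vs 28 -> take 19
  A is exhausted; append the rest of B: [28]
Final answer: [8, 16, 18, 18, 19, 19, 28]


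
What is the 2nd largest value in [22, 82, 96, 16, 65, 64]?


Sort descending: [96, 82, 65, 64, 22, 16]
The 2nd element (1-indexed) is at index 1.
Value = 82
Final answer: 82


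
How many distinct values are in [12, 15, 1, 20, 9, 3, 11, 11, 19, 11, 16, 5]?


List all unique values:
Distinct values: [1, 3, 5, 9, 11, 12, 15, 16, 19, 20]
Count = 10
Final answer: 10


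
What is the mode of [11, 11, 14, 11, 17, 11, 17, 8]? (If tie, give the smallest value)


Count the frequency of each value:
  8 appears 1 time(s)
  11 appears 4 time(s)
  14 appears 1 time(s)
  17 appears 2 time(s)
Maximum frequency is 4.
Only 11 reaches that frequency, so it is the mode.
Final answer: 11


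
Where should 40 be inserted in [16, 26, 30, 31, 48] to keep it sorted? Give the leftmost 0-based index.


List is sorted: [16, 26, 30, 31, 48]
We need the leftmost position where 40 can be inserted, i.e. the first index whose element is >= 40 (or the end of the list if none is).
Binary search with low=0, high=5 (0-based indices):
  low=0, high=5, mid=2: a[2]=30 < 40, so low = 3
  low=3, high=5, mid=4: a[4]=48 >= 40, so high = 4
  low=3, high=4, mid=3: a[3]=31 < 40, so low = 4
Now low = high = 4, so the insertion index is 4.
Final answer: 4


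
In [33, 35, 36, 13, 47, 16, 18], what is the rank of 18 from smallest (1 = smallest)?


Sort ascending: [13, 16, 18, 33, 35, 36, 47]
Find 18 in the sorted list.
18 is at position 3 (1-indexed).
Final answer: 3


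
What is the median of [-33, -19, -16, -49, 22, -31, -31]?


First, sort the list: [-49, -33, -31, -31, -19, -16, 22]
The list has 7 elements (odd count).
The middle index is 3 (0-based), and the element there is -31.
Final answer: -31


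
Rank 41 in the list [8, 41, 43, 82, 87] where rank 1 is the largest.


Sort descending: [87, 82, 43, 41, 8]
Find 41 in the sorted list.
41 is at position 4.
Final answer: 4


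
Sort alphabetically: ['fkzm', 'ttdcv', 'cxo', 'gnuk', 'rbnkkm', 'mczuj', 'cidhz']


Compare strings character by character (the first differing letter decides):
  'cidhz' < 'cxo' since 'i' < 'x' at position 2
  'cxo' < 'fkzm' since 'c' < 'f' at position 1
  'fkzm' < 'gnuk' since 'f' < 'g' at position 1
  'gnuk' < 'mczuj' since 'g' < 'm' at position 1
  'mczuj' < 'rbnkkm' since 'm' < 'r' at position 1
  'rbnkkm' < 'ttdcv' since 'r' < 't' at position 1
Chaining these comparisons gives the alphabetical order.
Final answer: ['cidhz', 'cxo', 'fkzm', 'gnuk', 'mczuj', 'rbnkkm', 'ttdcv']


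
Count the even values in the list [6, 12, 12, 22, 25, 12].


Check each element:
  6 is even
  12 is even
  12 is even
  22 is even
  25 is odd
  12 is even
Evens: [6, 12, 12, 22, 12]
Count of evens = 5
Final answer: 5


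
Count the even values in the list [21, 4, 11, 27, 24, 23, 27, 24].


Check each element:
  21 is odd
  4 is even
  11 is odd
  27 is odd
  24 is even
  23 is odd
  27 is odd
  24 is even
Evens: [4, 24, 24]
Count of evens = 3
Final answer: 3


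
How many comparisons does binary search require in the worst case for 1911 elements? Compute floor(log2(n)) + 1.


Binary search halves the search space each step.
Maximum comparisons = floor(log2(1911)) + 1
log2(1911) = 10.9001
floor(log2(1911)) = 10, so 10 + 1 = 11
Final answer: 11


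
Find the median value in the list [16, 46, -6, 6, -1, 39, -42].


First, sort the list: [-42, -6, -1, 6, 16, 39, 46]
The list has 7 elements (odd count).
The middle index is 3 (0-based), and the element there is 6.
Final answer: 6


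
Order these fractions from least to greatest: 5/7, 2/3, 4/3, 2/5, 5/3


Convert to decimal for comparison:
  5/7 = 0.7143
  2/3 = 0.6667
  4/3 = 1.3333
  2/5 = 0.4
  5/3 = 1.6667
Decimals in increasing order: 0.4 < 0.6667 < 0.7143 < 1.3333 < 1.6667
Writing each back as its fraction gives the sorted order.
Final answer: 2/5, 2/3, 5/7, 4/3, 5/3


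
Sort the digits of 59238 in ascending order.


The number 59238 has digits: 5, 9, 2, 3, 8
Sorted: 2, 3, 5, 8, 9
Joining the sorted digits gives the result.
Final answer: 23589


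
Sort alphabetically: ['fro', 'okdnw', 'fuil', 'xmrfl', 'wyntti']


Compare strings character by character (the first differing letter decides):
  'fro' < 'fuil' since 'r' < 'u' at position 2
  'fuil' < 'okdnw' since 'f' < 'o' at position 1
  'okdnw' < 'wyntti' since 'o' < 'w' at position 1
  'wyntti' < 'xmrfl' since 'w' < 'x' at position 1
Chaining these comparisons gives the alphabetical order.
Final answer: ['fro', 'fuil', 'okdnw', 'wyntti', 'xmrfl']


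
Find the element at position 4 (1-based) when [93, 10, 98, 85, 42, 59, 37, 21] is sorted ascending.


Sort ascending: [10, 21, 37, 42, 59, 85, 93, 98]
The 4th element (1-indexed) is at index 3.
Value = 42
Final answer: 42


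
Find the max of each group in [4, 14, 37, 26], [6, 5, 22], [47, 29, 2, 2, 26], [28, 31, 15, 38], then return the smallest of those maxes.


Find max of each group:
  Group 1: [4, 14, 37, 26] -> max = 37
  Group 2: [6, 5, 22] -> max = 22
  Group 3: [47, 29, 2, 2, 26] -> max = 47
  Group 4: [28, 31, 15, 38] -> max = 38
Maxes: [37, 22, 47, 38]
Minimum of maxes = 22
Final answer: 22


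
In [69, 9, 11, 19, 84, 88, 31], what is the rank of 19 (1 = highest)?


Sort descending: [88, 84, 69, 31, 19, 11, 9]
Find 19 in the sorted list.
19 is at position 5.
Final answer: 5


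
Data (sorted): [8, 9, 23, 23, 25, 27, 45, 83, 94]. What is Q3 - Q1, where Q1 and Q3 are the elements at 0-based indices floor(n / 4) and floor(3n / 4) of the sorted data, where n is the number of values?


The data has n = 9 elements.
Q1 index = floor(9 / 4) = floor(2.25) = 2; Q3 index = floor(3 * 9 / 4) = floor(6.75) = 6
Q1 = element at index 2 = 23
Q3 = element at index 6 = 45
IQR = 45 - 23 = 22
Final answer: 22


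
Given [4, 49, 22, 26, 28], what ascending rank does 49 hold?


Sort ascending: [4, 22, 26, 28, 49]
Find 49 in the sorted list.
49 is at position 5 (1-indexed).
Final answer: 5


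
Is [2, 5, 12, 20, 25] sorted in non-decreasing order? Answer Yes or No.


Check consecutive pairs:
  2 <= 5? True
  5 <= 12? True
  12 <= 20? True
  20 <= 25? True
Every consecutive pair is in order, so the list is non-decreasing.
Final answer: Yes


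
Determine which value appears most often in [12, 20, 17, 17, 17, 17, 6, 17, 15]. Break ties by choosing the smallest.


Count the frequency of each value:
  6 appears 1 time(s)
  12 appears 1 time(s)
  15 appears 1 time(s)
  17 appears 5 time(s)
  20 appears 1 time(s)
Maximum frequency is 5.
Only 17 reaches that frequency, so it is the mode.
Final answer: 17


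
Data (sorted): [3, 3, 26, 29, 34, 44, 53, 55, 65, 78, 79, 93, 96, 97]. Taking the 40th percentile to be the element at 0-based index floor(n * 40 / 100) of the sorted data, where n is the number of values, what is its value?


The dataset has n = 14 elements.
Index = floor(14 * 40 / 100) = floor(560 / 100) = floor(5.6) = 5
Counting from index 0 in the sorted data, the element at index 5 is 44.
Final answer: 44


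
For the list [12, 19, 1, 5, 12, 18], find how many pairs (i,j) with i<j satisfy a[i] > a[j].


For each element, count the later elements that are smaller than it:
  12 (index 0): smaller elements after it = [1, 5] -> 2
  19 (index 1): smaller elements after it = [1, 5, 12, 18] -> 4
  1 (index 2): smaller elements after it = [] -> 0
  5 (index 3): smaller elements after it = [] -> 0
  12 (index 4): smaller elements after it = [] -> 0
Total inversions = 2 + 4 + 0 + 0 + 0 = 6
Final answer: 6


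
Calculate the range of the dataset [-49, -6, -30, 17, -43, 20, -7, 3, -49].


Maximum value: 20
Minimum value: -49
Range = 20 - (-49) = 69
Final answer: 69


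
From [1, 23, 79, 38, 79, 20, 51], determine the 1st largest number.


Sort descending: [79, 79, 51, 38, 23, 20, 1]
The 1st element (1-indexed) is at index 0.
Value = 79
Final answer: 79


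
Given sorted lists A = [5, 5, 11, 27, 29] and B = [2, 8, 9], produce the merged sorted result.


List A: [5, 5, 11, 27, 29]
List B: [2, 8, 9]
Repeatedly compare the front elements and take the smaller:
  5 vs 2 -> take 2
  5 vs 8 -> take 5
  5 vs 8 -> take 5
  11 vs 8 -> take 8
  11 vs 9 -> take 9
  B is exhausted; append the rest of A: [11, 27, 29]
Final answer: [2, 5, 5, 8, 9, 11, 27, 29]


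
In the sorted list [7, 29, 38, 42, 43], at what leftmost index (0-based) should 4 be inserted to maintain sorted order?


List is sorted: [7, 29, 38, 42, 43]
We need the leftmost position where 4 can be inserted, i.e. the first index whose element is >= 4 (or the end of the list if none is).
Binary search with low=0, high=5 (0-based indices):
  low=0, high=5, mid=2: a[2]=38 >= 4, so high = 2
  low=0, high=2, mid=1: a[1]=29 >= 4, so high = 1
  low=0, high=1, mid=0: a[0]=7 >= 4, so high = 0
Now low = high = 0, so the insertion index is 0.
Final answer: 0


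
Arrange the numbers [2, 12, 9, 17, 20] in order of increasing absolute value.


Compute absolute values:
  |2| = 2
  |12| = 12
  |9| = 9
  |17| = 17
  |20| = 20
Absolute values in increasing order: 2 < 9 < 12 < 17 < 20
Listing the original numbers in that order gives the answer.
Final answer: [2, 9, 12, 17, 20]


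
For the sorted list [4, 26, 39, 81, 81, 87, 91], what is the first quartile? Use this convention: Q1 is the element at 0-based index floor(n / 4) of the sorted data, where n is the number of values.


The list has n = 7 elements.
Q1 index = floor(7 / 4) = floor(1.75) = 1
Counting from index 0 in the sorted data, the element at index 1 is 26.
Final answer: 26


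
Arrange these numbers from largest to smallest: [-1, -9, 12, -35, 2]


Original list: [-1, -9, 12, -35, 2]
Repeatedly take the largest remaining element:
  Remaining [-1, -9, 12, -35, 2] -> largest is 12
  Remaining [-1, -9, -35, 2] -> largest is 2
  Remaining [-1, -9, -35] -> largest is -1
  Remaining [-9, -35] -> largest is -9
  Remaining [-35] -> largest is -35
Collecting the picks in order gives the descending list.
Final answer: [12, 2, -1, -9, -35]


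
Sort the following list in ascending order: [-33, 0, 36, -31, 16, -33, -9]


Original list: [-33, 0, 36, -31, 16, -33, -9]
Repeatedly take the smallest remaining element:
  Remaining [-33, 0, 36, -31, 16, -33, -9] -> smallest is -33
  Remaining [0, 36, -31, 16, -33, -9] -> smallest is -33
  Remaining [0, 36, -31, 16, -9] -> smallest is -31
  Remaining [0, 36, 16, -9] -> smallest is -9
  Remaining [0, 36, 16] -> smallest is 0
  Remaining [36, 16] -> smallest is 16
  Remaining [36] -> smallest is 36
Collecting the picks in order gives the sorted list.
Final answer: [-33, -33, -31, -9, 0, 16, 36]


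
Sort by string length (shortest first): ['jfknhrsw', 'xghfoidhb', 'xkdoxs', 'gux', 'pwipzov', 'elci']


Compute lengths:
  'jfknhrsw' has length 8
  'xghfoidhb' has length 9
  'xkdoxs' has length 6
  'gux' has length 3
  'pwipzov' has length 7
  'elci' has length 4
Lengths in increasing order: 3 < 4 < 6 < 7 < 8 < 9
Listing the words in that order gives the answer.
Final answer: ['gux', 'elci', 'xkdoxs', 'pwipzov', 'jfknhrsw', 'xghfoidhb']


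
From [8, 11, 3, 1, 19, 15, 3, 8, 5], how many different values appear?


List all unique values:
Distinct values: [1, 3, 5, 8, 11, 15, 19]
Count = 7
Final answer: 7


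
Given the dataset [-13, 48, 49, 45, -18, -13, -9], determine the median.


First, sort the list: [-18, -13, -13, -9, 45, 48, 49]
The list has 7 elements (odd count).
The middle index is 3 (0-based), and the element there is -9.
Final answer: -9


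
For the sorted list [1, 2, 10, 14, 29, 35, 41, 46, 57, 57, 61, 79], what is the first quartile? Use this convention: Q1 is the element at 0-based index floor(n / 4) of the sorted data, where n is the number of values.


The list has n = 12 elements.
Q1 index = floor(12 / 4) = floor(3) = 3
Counting from index 0 in the sorted data, the element at index 3 is 14.
Final answer: 14


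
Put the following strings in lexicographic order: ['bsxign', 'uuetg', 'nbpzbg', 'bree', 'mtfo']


Compare strings character by character (the first differing letter decides):
  'bree' < 'bsxign' since 'r' < 's' at position 2
  'bsxign' < 'mtfo' since 'b' < 'm' at position 1
  'mtfo' < 'nbpzbg' since 'm' < 'n' at position 1
  'nbpzbg' < 'uuetg' since 'n' < 'u' at position 1
Chaining these comparisons gives the alphabetical order.
Final answer: ['bree', 'bsxign', 'mtfo', 'nbpzbg', 'uuetg']


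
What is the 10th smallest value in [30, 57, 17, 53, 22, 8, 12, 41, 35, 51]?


Sort ascending: [8, 12, 17, 22, 30, 35, 41, 51, 53, 57]
The 10th element (1-indexed) is at index 9.
Value = 57
Final answer: 57


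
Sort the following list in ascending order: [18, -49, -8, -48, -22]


Original list: [18, -49, -8, -48, -22]
Repeatedly take the smallest remaining element:
  Remaining [18, -49, -8, -48, -22] -> smallest is -49
  Remaining [18, -8, -48, -22] -> smallest is -48
  Remaining [18, -8, -22] -> smallest is -22
  Remaining [18, -8] -> smallest is -8
  Remaining [18] -> smallest is 18
Collecting the picks in order gives the sorted list.
Final answer: [-49, -48, -22, -8, 18]


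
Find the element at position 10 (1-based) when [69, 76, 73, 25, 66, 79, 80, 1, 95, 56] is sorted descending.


Sort descending: [95, 80, 79, 76, 73, 69, 66, 56, 25, 1]
The 10th element (1-indexed) is at index 9.
Value = 1
Final answer: 1


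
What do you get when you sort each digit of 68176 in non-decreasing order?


The number 68176 has digits: 6, 8, 1, 7, 6
Sorted: 1, 6, 6, 7, 8
Joining the sorted digits gives the result.
Final answer: 16678


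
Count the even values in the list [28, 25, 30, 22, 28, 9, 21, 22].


Check each element:
  28 is even
  25 is odd
  30 is even
  22 is even
  28 is even
  9 is odd
  21 is odd
  22 is even
Evens: [28, 30, 22, 28, 22]
Count of evens = 5
Final answer: 5


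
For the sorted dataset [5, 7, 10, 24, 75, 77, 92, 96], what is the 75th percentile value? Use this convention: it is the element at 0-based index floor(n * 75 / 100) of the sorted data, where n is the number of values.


The dataset has n = 8 elements.
Index = floor(8 * 75 / 100) = floor(600 / 100) = floor(6) = 6
Counting from index 0 in the sorted data, the element at index 6 is 92.
Final answer: 92


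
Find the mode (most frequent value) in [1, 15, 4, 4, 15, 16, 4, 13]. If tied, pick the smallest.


Count the frequency of each value:
  1 appears 1 time(s)
  4 appears 3 time(s)
  13 appears 1 time(s)
  15 appears 2 time(s)
  16 appears 1 time(s)
Maximum frequency is 3.
Only 4 reaches that frequency, so it is the mode.
Final answer: 4


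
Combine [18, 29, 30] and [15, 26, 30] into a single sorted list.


List A: [18, 29, 30]
List B: [15, 26, 30]
Repeatedly compare the front elements and take the smaller:
  18 vs 15 -> take 15
  18 vs 26 -> take 18
  29 vs 26 -> take 26
  29 vs 30 -> take 29
  30 vs 30 -> take 30
  A is exhausted; append the rest of B: [30]
Final answer: [15, 18, 26, 29, 30, 30]


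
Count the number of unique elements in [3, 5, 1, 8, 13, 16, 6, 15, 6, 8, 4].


List all unique values:
Distinct values: [1, 3, 4, 5, 6, 8, 13, 15, 16]
Count = 9
Final answer: 9


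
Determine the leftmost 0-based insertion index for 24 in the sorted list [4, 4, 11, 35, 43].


List is sorted: [4, 4, 11, 35, 43]
We need the leftmost position where 24 can be inserted, i.e. the first index whose element is >= 24 (or the end of the list if none is).
Binary search with low=0, high=5 (0-based indices):
  low=0, high=5, mid=2: a[2]=11 < 24, so low = 3
  low=3, high=5, mid=4: a[4]=43 >= 24, so high = 4
  low=3, high=4, mid=3: a[3]=35 >= 24, so high = 3
Now low = high = 3, so the insertion index is 3.
Final answer: 3


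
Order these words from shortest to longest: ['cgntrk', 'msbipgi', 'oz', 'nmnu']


Compute lengths:
  'cgntrk' has length 6
  'msbipgi' has length 7
  'oz' has length 2
  'nmnu' has length 4
Lengths in increasing order: 2 < 4 < 6 < 7
Listing the words in that order gives the answer.
Final answer: ['oz', 'nmnu', 'cgntrk', 'msbipgi']


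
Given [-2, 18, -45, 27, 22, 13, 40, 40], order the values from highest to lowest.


Original list: [-2, 18, -45, 27, 22, 13, 40, 40]
Repeatedly take the largest remaining element:
  Remaining [-2, 18, -45, 27, 22, 13, 40, 40] -> largest is 40
  Remaining [-2, 18, -45, 27, 22, 13, 40] -> largest is 40
  Remaining [-2, 18, -45, 27, 22, 13] -> largest is 27
  Remaining [-2, 18, -45, 22, 13] -> largest is 22
  Remaining [-2, 18, -45, 13] -> largest is 18
  Remaining [-2, -45, 13] -> largest is 13
  Remaining [-2, -45] -> largest is -2
  Remaining [-45] -> largest is -45
Collecting the picks in order gives the descending list.
Final answer: [40, 40, 27, 22, 18, 13, -2, -45]


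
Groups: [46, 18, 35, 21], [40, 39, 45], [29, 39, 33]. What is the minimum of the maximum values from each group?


Find max of each group:
  Group 1: [46, 18, 35, 21] -> max = 46
  Group 2: [40, 39, 45] -> max = 45
  Group 3: [29, 39, 33] -> max = 39
Maxes: [46, 45, 39]
Minimum of maxes = 39
Final answer: 39


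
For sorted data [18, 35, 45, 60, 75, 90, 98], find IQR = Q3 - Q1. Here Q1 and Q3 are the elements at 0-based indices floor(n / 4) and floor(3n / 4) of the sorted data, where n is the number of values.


The data has n = 7 elements.
Q1 index = floor(7 / 4) = floor(1.75) = 1; Q3 index = floor(3 * 7 / 4) = floor(5.25) = 5
Q1 = element at index 1 = 35
Q3 = element at index 5 = 90
IQR = 90 - 35 = 55
Final answer: 55


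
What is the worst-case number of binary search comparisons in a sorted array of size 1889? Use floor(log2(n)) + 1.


Binary search halves the search space each step.
Maximum comparisons = floor(log2(1889)) + 1
log2(1889) = 10.8834
floor(log2(1889)) = 10, so 10 + 1 = 11
Final answer: 11


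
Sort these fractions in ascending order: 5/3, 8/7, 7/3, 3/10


Convert to decimal for comparison:
  5/3 = 1.6667
  8/7 = 1.1429
  7/3 = 2.3333
  3/10 = 0.3
Decimals in increasing order: 0.3 < 1.1429 < 1.6667 < 2.3333
Writing each back as its fraction gives the sorted order.
Final answer: 3/10, 8/7, 5/3, 7/3


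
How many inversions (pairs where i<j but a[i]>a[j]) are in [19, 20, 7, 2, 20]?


For each element, count the later elements that are smaller than it:
  19 (index 0): smaller elements after it = [7, 2] -> 2
  20 (index 1): smaller elements after it = [7, 2] -> 2
  7 (index 2): smaller elements after it = [2] -> 1
  2 (index 3): smaller elements after it = [] -> 0
Total inversions = 2 + 2 + 1 + 0 = 5
Final answer: 5


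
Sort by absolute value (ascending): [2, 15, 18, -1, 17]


Compute absolute values:
  |2| = 2
  |15| = 15
  |18| = 18
  |-1| = 1
  |17| = 17
Absolute values in increasing order: 1 < 2 < 15 < 17 < 18
Listing the original numbers in that order gives the answer.
Final answer: [-1, 2, 15, 17, 18]


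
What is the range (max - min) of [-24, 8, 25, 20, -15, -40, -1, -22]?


Maximum value: 25
Minimum value: -40
Range = 25 - (-40) = 65
Final answer: 65


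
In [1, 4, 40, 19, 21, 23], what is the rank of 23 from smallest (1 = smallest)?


Sort ascending: [1, 4, 19, 21, 23, 40]
Find 23 in the sorted list.
23 is at position 5 (1-indexed).
Final answer: 5


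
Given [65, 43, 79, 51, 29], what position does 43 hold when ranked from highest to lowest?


Sort descending: [79, 65, 51, 43, 29]
Find 43 in the sorted list.
43 is at position 4.
Final answer: 4


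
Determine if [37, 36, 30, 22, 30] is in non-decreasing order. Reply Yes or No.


Check consecutive pairs:
  37 <= 36? False
  36 <= 30? False
  30 <= 22? False
  22 <= 30? True
3 consecutive pair(s) are out of order, so the list is not sorted.
Final answer: No


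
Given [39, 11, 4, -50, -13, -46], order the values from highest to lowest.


Original list: [39, 11, 4, -50, -13, -46]
Repeatedly take the largest remaining element:
  Remaining [39, 11, 4, -50, -13, -46] -> largest is 39
  Remaining [11, 4, -50, -13, -46] -> largest is 11
  Remaining [4, -50, -13, -46] -> largest is 4
  Remaining [-50, -13, -46] -> largest is -13
  Remaining [-50, -46] -> largest is -46
  Remaining [-50] -> largest is -50
Collecting the picks in order gives the descending list.
Final answer: [39, 11, 4, -13, -46, -50]


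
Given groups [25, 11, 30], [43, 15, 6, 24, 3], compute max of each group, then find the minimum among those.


Find max of each group:
  Group 1: [25, 11, 30] -> max = 30
  Group 2: [43, 15, 6, 24, 3] -> max = 43
Maxes: [30, 43]
Minimum of maxes = 30
Final answer: 30


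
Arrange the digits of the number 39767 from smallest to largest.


The number 39767 has digits: 3, 9, 7, 6, 7
Sorted: 3, 6, 7, 7, 9
Joining the sorted digits gives the result.
Final answer: 36779


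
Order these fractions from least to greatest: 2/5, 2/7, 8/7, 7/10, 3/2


Convert to decimal for comparison:
  2/5 = 0.4
  2/7 = 0.2857
  8/7 = 1.1429
  7/10 = 0.7
  3/2 = 1.5
Decimals in increasing order: 0.2857 < 0.4 < 0.7 < 1.1429 < 1.5
Writing each back as its fraction gives the sorted order.
Final answer: 2/7, 2/5, 7/10, 8/7, 3/2


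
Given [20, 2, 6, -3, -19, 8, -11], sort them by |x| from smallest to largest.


Compute absolute values:
  |20| = 20
  |2| = 2
  |6| = 6
  |-3| = 3
  |-19| = 19
  |8| = 8
  |-11| = 11
Absolute values in increasing order: 2 < 3 < 6 < 8 < 11 < 19 < 20
Listing the original numbers in that order gives the answer.
Final answer: [2, -3, 6, 8, -11, -19, 20]


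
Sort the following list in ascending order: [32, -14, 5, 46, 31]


Original list: [32, -14, 5, 46, 31]
Repeatedly take the smallest remaining element:
  Remaining [32, -14, 5, 46, 31] -> smallest is -14
  Remaining [32, 5, 46, 31] -> smallest is 5
  Remaining [32, 46, 31] -> smallest is 31
  Remaining [32, 46] -> smallest is 32
  Remaining [46] -> smallest is 46
Collecting the picks in order gives the sorted list.
Final answer: [-14, 5, 31, 32, 46]


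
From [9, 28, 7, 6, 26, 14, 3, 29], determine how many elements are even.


Check each element:
  9 is odd
  28 is even
  7 is odd
  6 is even
  26 is even
  14 is even
  3 is odd
  29 is odd
Evens: [28, 6, 26, 14]
Count of evens = 4
Final answer: 4


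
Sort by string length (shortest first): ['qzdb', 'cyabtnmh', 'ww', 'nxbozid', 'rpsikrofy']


Compute lengths:
  'qzdb' has length 4
  'cyabtnmh' has length 8
  'ww' has length 2
  'nxbozid' has length 7
  'rpsikrofy' has length 9
Lengths in increasing order: 2 < 4 < 7 < 8 < 9
Listing the words in that order gives the answer.
Final answer: ['ww', 'qzdb', 'nxbozid', 'cyabtnmh', 'rpsikrofy']


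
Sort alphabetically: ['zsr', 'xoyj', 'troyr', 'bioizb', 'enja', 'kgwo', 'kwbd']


Compare strings character by character (the first differing letter decides):
  'bioizb' < 'enja' since 'b' < 'e' at position 1
  'enja' < 'kgwo' since 'e' < 'k' at position 1
  'kgwo' < 'kwbd' since 'g' < 'w' at position 2
  'kwbd' < 'troyr' since 'k' < 't' at position 1
  'troyr' < 'xoyj' since 't' < 'x' at position 1
  'xoyj' < 'zsr' since 'x' < 'z' at position 1
Chaining these comparisons gives the alphabetical order.
Final answer: ['bioizb', 'enja', 'kgwo', 'kwbd', 'troyr', 'xoyj', 'zsr']


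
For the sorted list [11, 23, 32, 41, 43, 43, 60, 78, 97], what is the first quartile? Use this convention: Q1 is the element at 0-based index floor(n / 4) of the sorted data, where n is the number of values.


The list has n = 9 elements.
Q1 index = floor(9 / 4) = floor(2.25) = 2
Counting from index 0 in the sorted data, the element at index 2 is 32.
Final answer: 32


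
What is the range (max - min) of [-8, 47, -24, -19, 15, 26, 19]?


Maximum value: 47
Minimum value: -24
Range = 47 - (-24) = 71
Final answer: 71


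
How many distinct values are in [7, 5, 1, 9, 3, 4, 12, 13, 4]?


List all unique values:
Distinct values: [1, 3, 4, 5, 7, 9, 12, 13]
Count = 8
Final answer: 8


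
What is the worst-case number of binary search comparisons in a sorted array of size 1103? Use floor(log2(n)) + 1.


Binary search halves the search space each step.
Maximum comparisons = floor(log2(1103)) + 1
log2(1103) = 10.1072
floor(log2(1103)) = 10, so 10 + 1 = 11
Final answer: 11


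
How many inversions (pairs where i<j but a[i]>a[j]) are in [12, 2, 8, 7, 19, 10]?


For each element, count the later elements that are smaller than it:
  12 (index 0): smaller elements after it = [2, 8, 7, 10] -> 4
  2 (index 1): smaller elements after it = [] -> 0
  8 (index 2): smaller elements after it = [7] -> 1
  7 (index 3): smaller elements after it = [] -> 0
  19 (index 4): smaller elements after it = [10] -> 1
Total inversions = 4 + 0 + 1 + 0 + 1 = 6
Final answer: 6


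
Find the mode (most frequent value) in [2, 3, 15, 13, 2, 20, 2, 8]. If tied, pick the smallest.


Count the frequency of each value:
  2 appears 3 time(s)
  3 appears 1 time(s)
  8 appears 1 time(s)
  13 appears 1 time(s)
  15 appears 1 time(s)
  20 appears 1 time(s)
Maximum frequency is 3.
Only 2 reaches that frequency, so it is the mode.
Final answer: 2


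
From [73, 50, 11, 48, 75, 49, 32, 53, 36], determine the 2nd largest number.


Sort descending: [75, 73, 53, 50, 49, 48, 36, 32, 11]
The 2nd element (1-indexed) is at index 1.
Value = 73
Final answer: 73


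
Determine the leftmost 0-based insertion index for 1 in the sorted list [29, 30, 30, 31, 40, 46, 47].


List is sorted: [29, 30, 30, 31, 40, 46, 47]
We need the leftmost position where 1 can be inserted, i.e. the first index whose element is >= 1 (or the end of the list if none is).
Binary search with low=0, high=7 (0-based indices):
  low=0, high=7, mid=3: a[3]=31 >= 1, so high = 3
  low=0, high=3, mid=1: a[1]=30 >= 1, so high = 1
  low=0, high=1, mid=0: a[0]=29 >= 1, so high = 0
Now low = high = 0, so the insertion index is 0.
Final answer: 0


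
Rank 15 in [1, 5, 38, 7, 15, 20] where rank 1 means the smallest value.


Sort ascending: [1, 5, 7, 15, 20, 38]
Find 15 in the sorted list.
15 is at position 4 (1-indexed).
Final answer: 4


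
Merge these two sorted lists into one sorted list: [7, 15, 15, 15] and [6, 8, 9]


List A: [7, 15, 15, 15]
List B: [6, 8, 9]
Repeatedly compare the front elements and take the smaller:
  7 vs 6 -> take 6
  7 vs 8 -> take 7
  15 vs 8 -> take 8
  15 vs 9 -> take 9
  B is exhausted; append the rest of A: [15, 15, 15]
Final answer: [6, 7, 8, 9, 15, 15, 15]


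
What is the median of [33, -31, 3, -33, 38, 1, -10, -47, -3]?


First, sort the list: [-47, -33, -31, -10, -3, 1, 3, 33, 38]
The list has 9 elements (odd count).
The middle index is 4 (0-based), and the element there is -3.
Final answer: -3


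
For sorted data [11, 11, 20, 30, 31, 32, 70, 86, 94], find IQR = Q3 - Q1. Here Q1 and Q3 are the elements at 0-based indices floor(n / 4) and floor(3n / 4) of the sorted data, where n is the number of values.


The data has n = 9 elements.
Q1 index = floor(9 / 4) = floor(2.25) = 2; Q3 index = floor(3 * 9 / 4) = floor(6.75) = 6
Q1 = element at index 2 = 20
Q3 = element at index 6 = 70
IQR = 70 - 20 = 50
Final answer: 50


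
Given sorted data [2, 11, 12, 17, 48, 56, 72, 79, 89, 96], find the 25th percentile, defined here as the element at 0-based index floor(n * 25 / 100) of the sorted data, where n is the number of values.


The dataset has n = 10 elements.
Index = floor(10 * 25 / 100) = floor(250 / 100) = floor(2.5) = 2
Counting from index 0 in the sorted data, the element at index 2 is 12.
Final answer: 12


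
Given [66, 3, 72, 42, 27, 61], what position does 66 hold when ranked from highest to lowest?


Sort descending: [72, 66, 61, 42, 27, 3]
Find 66 in the sorted list.
66 is at position 2.
Final answer: 2


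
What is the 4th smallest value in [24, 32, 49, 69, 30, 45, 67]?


Sort ascending: [24, 30, 32, 45, 49, 67, 69]
The 4th element (1-indexed) is at index 3.
Value = 45
Final answer: 45


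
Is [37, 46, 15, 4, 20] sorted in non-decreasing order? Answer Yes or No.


Check consecutive pairs:
  37 <= 46? True
  46 <= 15? False
  15 <= 4? False
  4 <= 20? True
2 consecutive pair(s) are out of order, so the list is not sorted.
Final answer: No


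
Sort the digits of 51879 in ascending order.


The number 51879 has digits: 5, 1, 8, 7, 9
Sorted: 1, 5, 7, 8, 9
Joining the sorted digits gives the result.
Final answer: 15789


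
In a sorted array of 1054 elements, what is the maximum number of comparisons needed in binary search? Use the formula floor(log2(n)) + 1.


Binary search halves the search space each step.
Maximum comparisons = floor(log2(1054)) + 1
log2(1054) = 10.0417
floor(log2(1054)) = 10, so 10 + 1 = 11
Final answer: 11


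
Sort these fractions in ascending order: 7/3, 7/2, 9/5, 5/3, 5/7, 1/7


Convert to decimal for comparison:
  7/3 = 2.3333
  7/2 = 3.5
  9/5 = 1.8
  5/3 = 1.6667
  5/7 = 0.7143
  1/7 = 0.1429
Decimals in increasing order: 0.1429 < 0.7143 < 1.6667 < 1.8 < 2.3333 < 3.5
Writing each back as its fraction gives the sorted order.
Final answer: 1/7, 5/7, 5/3, 9/5, 7/3, 7/2


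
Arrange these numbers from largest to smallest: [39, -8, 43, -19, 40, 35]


Original list: [39, -8, 43, -19, 40, 35]
Repeatedly take the largest remaining element:
  Remaining [39, -8, 43, -19, 40, 35] -> largest is 43
  Remaining [39, -8, -19, 40, 35] -> largest is 40
  Remaining [39, -8, -19, 35] -> largest is 39
  Remaining [-8, -19, 35] -> largest is 35
  Remaining [-8, -19] -> largest is -8
  Remaining [-19] -> largest is -19
Collecting the picks in order gives the descending list.
Final answer: [43, 40, 39, 35, -8, -19]


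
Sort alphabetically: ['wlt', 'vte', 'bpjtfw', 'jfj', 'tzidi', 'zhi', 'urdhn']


Compare strings character by character (the first differing letter decides):
  'bpjtfw' < 'jfj' since 'b' < 'j' at position 1
  'jfj' < 'tzidi' since 'j' < 't' at position 1
  'tzidi' < 'urdhn' since 't' < 'u' at position 1
  'urdhn' < 'vte' since 'u' < 'v' at position 1
  'vte' < 'wlt' since 'v' < 'w' at position 1
  'wlt' < 'zhi' since 'w' < 'z' at position 1
Chaining these comparisons gives the alphabetical order.
Final answer: ['bpjtfw', 'jfj', 'tzidi', 'urdhn', 'vte', 'wlt', 'zhi']


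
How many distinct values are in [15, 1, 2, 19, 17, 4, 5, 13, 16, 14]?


List all unique values:
Distinct values: [1, 2, 4, 5, 13, 14, 15, 16, 17, 19]
Count = 10
Final answer: 10


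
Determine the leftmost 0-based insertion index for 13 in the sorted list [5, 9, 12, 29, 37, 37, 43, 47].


List is sorted: [5, 9, 12, 29, 37, 37, 43, 47]
We need the leftmost position where 13 can be inserted, i.e. the first index whose element is >= 13 (or the end of the list if none is).
Binary search with low=0, high=8 (0-based indices):
  low=0, high=8, mid=4: a[4]=37 >= 13, so high = 4
  low=0, high=4, mid=2: a[2]=12 < 13, so low = 3
  low=3, high=4, mid=3: a[3]=29 >= 13, so high = 3
Now low = high = 3, so the insertion index is 3.
Final answer: 3


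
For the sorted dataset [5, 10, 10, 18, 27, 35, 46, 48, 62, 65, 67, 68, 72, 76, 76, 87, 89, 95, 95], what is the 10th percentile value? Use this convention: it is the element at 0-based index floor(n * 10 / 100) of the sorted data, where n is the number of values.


The dataset has n = 19 elements.
Index = floor(19 * 10 / 100) = floor(190 / 100) = floor(1.9) = 1
Counting from index 0 in the sorted data, the element at index 1 is 10.
Final answer: 10


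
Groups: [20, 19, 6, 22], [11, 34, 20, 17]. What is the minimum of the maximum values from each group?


Find max of each group:
  Group 1: [20, 19, 6, 22] -> max = 22
  Group 2: [11, 34, 20, 17] -> max = 34
Maxes: [22, 34]
Minimum of maxes = 22
Final answer: 22


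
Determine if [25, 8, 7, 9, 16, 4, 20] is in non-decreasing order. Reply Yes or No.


Check consecutive pairs:
  25 <= 8? False
  8 <= 7? False
  7 <= 9? True
  9 <= 16? True
  16 <= 4? False
  4 <= 20? True
3 consecutive pair(s) are out of order, so the list is not sorted.
Final answer: No


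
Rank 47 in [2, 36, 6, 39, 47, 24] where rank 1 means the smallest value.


Sort ascending: [2, 6, 24, 36, 39, 47]
Find 47 in the sorted list.
47 is at position 6 (1-indexed).
Final answer: 6


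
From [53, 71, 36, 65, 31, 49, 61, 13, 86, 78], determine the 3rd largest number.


Sort descending: [86, 78, 71, 65, 61, 53, 49, 36, 31, 13]
The 3rd element (1-indexed) is at index 2.
Value = 71
Final answer: 71


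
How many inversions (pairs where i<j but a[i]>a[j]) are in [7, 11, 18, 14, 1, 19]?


For each element, count the later elements that are smaller than it:
  7 (index 0): smaller elements after it = [1] -> 1
  11 (index 1): smaller elements after it = [1] -> 1
  18 (index 2): smaller elements after it = [14, 1] -> 2
  14 (index 3): smaller elements after it = [1] -> 1
  1 (index 4): smaller elements after it = [] -> 0
Total inversions = 1 + 1 + 2 + 1 + 0 = 5
Final answer: 5


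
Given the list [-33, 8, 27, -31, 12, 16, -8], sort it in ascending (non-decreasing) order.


Original list: [-33, 8, 27, -31, 12, 16, -8]
Repeatedly take the smallest remaining element:
  Remaining [-33, 8, 27, -31, 12, 16, -8] -> smallest is -33
  Remaining [8, 27, -31, 12, 16, -8] -> smallest is -31
  Remaining [8, 27, 12, 16, -8] -> smallest is -8
  Remaining [8, 27, 12, 16] -> smallest is 8
  Remaining [27, 12, 16] -> smallest is 12
  Remaining [27, 16] -> smallest is 16
  Remaining [27] -> smallest is 27
Collecting the picks in order gives the sorted list.
Final answer: [-33, -31, -8, 8, 12, 16, 27]


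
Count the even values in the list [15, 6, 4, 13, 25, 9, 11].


Check each element:
  15 is odd
  6 is even
  4 is even
  13 is odd
  25 is odd
  9 is odd
  11 is odd
Evens: [6, 4]
Count of evens = 2
Final answer: 2


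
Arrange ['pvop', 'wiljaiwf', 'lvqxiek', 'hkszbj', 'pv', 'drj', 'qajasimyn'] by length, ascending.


Compute lengths:
  'pvop' has length 4
  'wiljaiwf' has length 8
  'lvqxiek' has length 7
  'hkszbj' has length 6
  'pv' has length 2
  'drj' has length 3
  'qajasimyn' has length 9
Lengths in increasing order: 2 < 3 < 4 < 6 < 7 < 8 < 9
Listing the words in that order gives the answer.
Final answer: ['pv', 'drj', 'pvop', 'hkszbj', 'lvqxiek', 'wiljaiwf', 'qajasimyn']


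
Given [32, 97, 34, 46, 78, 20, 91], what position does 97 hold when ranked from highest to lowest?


Sort descending: [97, 91, 78, 46, 34, 32, 20]
Find 97 in the sorted list.
97 is at position 1.
Final answer: 1


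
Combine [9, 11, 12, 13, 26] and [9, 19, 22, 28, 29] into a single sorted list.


List A: [9, 11, 12, 13, 26]
List B: [9, 19, 22, 28, 29]
Repeatedly compare the front elements and take the smaller:
  9 vs 9 -> take 9
  11 vs 9 -> take 9
  11 vs 19 -> take 11
  12 vs 19 -> take 12
  13 vs 19 -> take 13
  26 vs 19 -> take 19
  26 vs 22 -> take 22
  26 vs 28 -> take 26
  A is exhausted; append the rest of B: [28, 29]
Final answer: [9, 9, 11, 12, 13, 19, 22, 26, 28, 29]


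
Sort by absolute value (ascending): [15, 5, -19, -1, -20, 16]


Compute absolute values:
  |15| = 15
  |5| = 5
  |-19| = 19
  |-1| = 1
  |-20| = 20
  |16| = 16
Absolute values in increasing order: 1 < 5 < 15 < 16 < 19 < 20
Listing the original numbers in that order gives the answer.
Final answer: [-1, 5, 15, 16, -19, -20]


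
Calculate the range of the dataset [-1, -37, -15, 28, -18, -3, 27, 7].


Maximum value: 28
Minimum value: -37
Range = 28 - (-37) = 65
Final answer: 65


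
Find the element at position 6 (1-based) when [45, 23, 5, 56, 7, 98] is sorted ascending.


Sort ascending: [5, 7, 23, 45, 56, 98]
The 6th element (1-indexed) is at index 5.
Value = 98
Final answer: 98


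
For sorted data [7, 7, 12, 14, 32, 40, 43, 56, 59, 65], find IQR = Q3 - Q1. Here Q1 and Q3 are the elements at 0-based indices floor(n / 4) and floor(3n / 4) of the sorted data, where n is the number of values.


The data has n = 10 elements.
Q1 index = floor(10 / 4) = floor(2.5) = 2; Q3 index = floor(3 * 10 / 4) = floor(7.5) = 7
Q1 = element at index 2 = 12
Q3 = element at index 7 = 56
IQR = 56 - 12 = 44
Final answer: 44


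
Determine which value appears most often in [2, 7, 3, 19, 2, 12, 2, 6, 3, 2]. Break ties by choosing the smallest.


Count the frequency of each value:
  2 appears 4 time(s)
  3 appears 2 time(s)
  6 appears 1 time(s)
  7 appears 1 time(s)
  12 appears 1 time(s)
  19 appears 1 time(s)
Maximum frequency is 4.
Only 2 reaches that frequency, so it is the mode.
Final answer: 2


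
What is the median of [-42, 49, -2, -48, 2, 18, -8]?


First, sort the list: [-48, -42, -8, -2, 2, 18, 49]
The list has 7 elements (odd count).
The middle index is 3 (0-based), and the element there is -2.
Final answer: -2


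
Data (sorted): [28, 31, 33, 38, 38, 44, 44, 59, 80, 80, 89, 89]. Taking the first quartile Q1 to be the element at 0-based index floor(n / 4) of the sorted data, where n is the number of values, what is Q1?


The list has n = 12 elements.
Q1 index = floor(12 / 4) = floor(3) = 3
Counting from index 0 in the sorted data, the element at index 3 is 38.
Final answer: 38


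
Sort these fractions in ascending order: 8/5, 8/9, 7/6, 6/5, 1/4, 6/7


Convert to decimal for comparison:
  8/5 = 1.6
  8/9 = 0.8889
  7/6 = 1.1667
  6/5 = 1.2
  1/4 = 0.25
  6/7 = 0.8571
Decimals in increasing order: 0.25 < 0.8571 < 0.8889 < 1.1667 < 1.2 < 1.6
Writing each back as its fraction gives the sorted order.
Final answer: 1/4, 6/7, 8/9, 7/6, 6/5, 8/5


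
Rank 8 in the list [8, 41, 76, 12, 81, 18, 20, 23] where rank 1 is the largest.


Sort descending: [81, 76, 41, 23, 20, 18, 12, 8]
Find 8 in the sorted list.
8 is at position 8.
Final answer: 8


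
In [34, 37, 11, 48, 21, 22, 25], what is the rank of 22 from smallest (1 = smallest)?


Sort ascending: [11, 21, 22, 25, 34, 37, 48]
Find 22 in the sorted list.
22 is at position 3 (1-indexed).
Final answer: 3


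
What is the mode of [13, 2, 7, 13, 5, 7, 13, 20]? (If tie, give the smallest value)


Count the frequency of each value:
  2 appears 1 time(s)
  5 appears 1 time(s)
  7 appears 2 time(s)
  13 appears 3 time(s)
  20 appears 1 time(s)
Maximum frequency is 3.
Only 13 reaches that frequency, so it is the mode.
Final answer: 13


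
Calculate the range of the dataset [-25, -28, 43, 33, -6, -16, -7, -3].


Maximum value: 43
Minimum value: -28
Range = 43 - (-28) = 71
Final answer: 71


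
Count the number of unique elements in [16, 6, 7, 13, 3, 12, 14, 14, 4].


List all unique values:
Distinct values: [3, 4, 6, 7, 12, 13, 14, 16]
Count = 8
Final answer: 8


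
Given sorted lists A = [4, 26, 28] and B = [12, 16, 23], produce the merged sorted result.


List A: [4, 26, 28]
List B: [12, 16, 23]
Repeatedly compare the front elements and take the smaller:
  4 vs 12 -> take 4
  26 vs 12 -> take 12
  26 vs 16 -> take 16
  26 vs 23 -> take 23
  B is exhausted; append the rest of A: [26, 28]
Final answer: [4, 12, 16, 23, 26, 28]


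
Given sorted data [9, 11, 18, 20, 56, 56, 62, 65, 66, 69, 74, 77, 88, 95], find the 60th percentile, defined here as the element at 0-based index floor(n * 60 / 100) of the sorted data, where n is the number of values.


The dataset has n = 14 elements.
Index = floor(14 * 60 / 100) = floor(840 / 100) = floor(8.4) = 8
Counting from index 0 in the sorted data, the element at index 8 is 66.
Final answer: 66


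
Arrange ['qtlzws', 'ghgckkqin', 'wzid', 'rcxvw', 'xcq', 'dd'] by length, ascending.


Compute lengths:
  'qtlzws' has length 6
  'ghgckkqin' has length 9
  'wzid' has length 4
  'rcxvw' has length 5
  'xcq' has length 3
  'dd' has length 2
Lengths in increasing order: 2 < 3 < 4 < 5 < 6 < 9
Listing the words in that order gives the answer.
Final answer: ['dd', 'xcq', 'wzid', 'rcxvw', 'qtlzws', 'ghgckkqin']
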